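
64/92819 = 64/92819= 0.00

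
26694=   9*2966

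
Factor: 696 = 2^3*3^1*29^1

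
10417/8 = 1302 + 1/8 = 1302.12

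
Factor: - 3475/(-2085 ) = 3^(-1)*5^1 = 5/3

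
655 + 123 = 778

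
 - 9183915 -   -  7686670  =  -1497245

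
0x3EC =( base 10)1004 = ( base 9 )1335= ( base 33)ue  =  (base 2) 1111101100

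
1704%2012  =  1704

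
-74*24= - 1776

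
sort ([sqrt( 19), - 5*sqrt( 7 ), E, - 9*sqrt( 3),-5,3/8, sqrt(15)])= [ - 9 * sqrt(3 ), -5* sqrt( 7), - 5,  3/8, E, sqrt( 15 ), sqrt(19 ) ]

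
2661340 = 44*60485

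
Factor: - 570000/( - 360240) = 125/79 = 5^3*79^( -1)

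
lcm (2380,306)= 21420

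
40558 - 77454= - 36896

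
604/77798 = 302/38899 = 0.01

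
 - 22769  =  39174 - 61943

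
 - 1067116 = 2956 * ( - 361) 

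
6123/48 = 127 + 9/16  =  127.56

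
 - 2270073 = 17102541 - 19372614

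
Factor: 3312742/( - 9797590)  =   - 1656371/4898795 = -5^( - 1)*11^ ( - 1)*1049^1*1579^1*89069^( - 1 )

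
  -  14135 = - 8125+- 6010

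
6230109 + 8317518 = 14547627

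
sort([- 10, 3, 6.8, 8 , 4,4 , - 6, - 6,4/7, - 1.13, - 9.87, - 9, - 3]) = [  -  10,-9.87, - 9,  -  6, - 6, - 3, - 1.13, 4/7,3, 4, 4, 6.8,8]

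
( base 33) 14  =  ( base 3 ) 1101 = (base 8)45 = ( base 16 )25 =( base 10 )37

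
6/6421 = 6/6421 =0.00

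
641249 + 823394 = 1464643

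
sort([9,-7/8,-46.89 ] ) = [-46.89, - 7/8,9]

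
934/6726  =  467/3363  =  0.14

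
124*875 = 108500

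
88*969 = 85272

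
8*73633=589064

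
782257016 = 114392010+667865006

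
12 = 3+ 9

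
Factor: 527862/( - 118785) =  - 175954/39595 =- 2^1 * 5^( - 1)*7919^( - 1)*87977^1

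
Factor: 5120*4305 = 2^10*3^1*5^2 * 7^1 * 41^1 = 22041600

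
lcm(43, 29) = 1247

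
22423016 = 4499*4984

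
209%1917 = 209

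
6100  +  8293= 14393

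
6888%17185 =6888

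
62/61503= 62/61503  =  0.00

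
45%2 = 1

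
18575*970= 18017750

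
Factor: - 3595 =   -  5^1 *719^1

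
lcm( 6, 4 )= 12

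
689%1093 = 689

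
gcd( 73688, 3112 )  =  8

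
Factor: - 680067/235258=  - 873/302 = - 2^( - 1 )*3^2*97^1*151^( - 1)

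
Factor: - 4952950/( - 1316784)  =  2476475/658392 = 2^(  -  3)*3^( - 1) * 5^2 * 7^(-1 )*17^1*3919^( - 1 )*5827^1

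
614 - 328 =286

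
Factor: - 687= - 3^1*229^1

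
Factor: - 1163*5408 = - 2^5*13^2*1163^1  =  - 6289504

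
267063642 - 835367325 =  - 568303683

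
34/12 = 2 + 5/6 = 2.83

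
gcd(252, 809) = 1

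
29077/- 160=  - 29077/160= - 181.73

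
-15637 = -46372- - 30735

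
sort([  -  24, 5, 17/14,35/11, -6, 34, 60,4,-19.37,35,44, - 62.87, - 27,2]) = [  -  62.87,-27, - 24, -19.37,  -  6, 17/14, 2, 35/11, 4, 5, 34 , 35 , 44, 60]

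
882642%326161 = 230320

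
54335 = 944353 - 890018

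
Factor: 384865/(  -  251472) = - 2^( - 4 )  *3^( - 1)*5^1*13^( - 1 ) * 191^1= - 955/624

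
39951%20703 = 19248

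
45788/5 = 9157 + 3/5  =  9157.60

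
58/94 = 29/47 = 0.62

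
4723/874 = 5+353/874 = 5.40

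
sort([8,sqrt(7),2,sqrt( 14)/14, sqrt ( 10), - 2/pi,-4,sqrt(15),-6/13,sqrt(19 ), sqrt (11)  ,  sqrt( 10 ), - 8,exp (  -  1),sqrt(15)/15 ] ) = [  -  8 ,- 4 ,  -  2/pi, - 6/13,sqrt( 15)/15,  sqrt( 14 ) /14,  exp( - 1 ),2, sqrt( 7), sqrt(10 ),sqrt(10 ), sqrt(11) , sqrt (15),sqrt( 19 ),8]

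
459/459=1  =  1.00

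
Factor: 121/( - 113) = - 11^2*113^( - 1 )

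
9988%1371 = 391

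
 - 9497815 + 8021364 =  - 1476451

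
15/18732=5/6244 = 0.00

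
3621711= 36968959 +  - 33347248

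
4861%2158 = 545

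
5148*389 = 2002572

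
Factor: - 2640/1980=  - 2^2*3^(  -  1 ) = - 4/3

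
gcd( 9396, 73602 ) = 1566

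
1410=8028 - 6618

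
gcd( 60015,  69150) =15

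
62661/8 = 7832+5/8 = 7832.62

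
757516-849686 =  - 92170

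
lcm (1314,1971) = 3942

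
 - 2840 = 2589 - 5429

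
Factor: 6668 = 2^2 * 1667^1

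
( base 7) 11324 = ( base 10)2909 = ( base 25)4G9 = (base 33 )2M5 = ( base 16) B5D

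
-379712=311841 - 691553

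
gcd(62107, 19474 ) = 1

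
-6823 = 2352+-9175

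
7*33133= 231931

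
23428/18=1301 + 5/9 = 1301.56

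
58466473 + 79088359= 137554832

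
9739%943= 309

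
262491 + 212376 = 474867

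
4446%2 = 0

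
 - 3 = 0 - 3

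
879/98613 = 293/32871 =0.01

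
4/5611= 4/5611= 0.00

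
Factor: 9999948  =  2^2*3^1*7^1*119047^1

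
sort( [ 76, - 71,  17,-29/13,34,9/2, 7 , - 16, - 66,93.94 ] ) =[ - 71, - 66, - 16,  -  29/13,9/2,7,17 , 34,76,93.94 ] 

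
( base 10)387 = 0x183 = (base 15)1AC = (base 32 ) C3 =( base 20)j7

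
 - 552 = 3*( - 184 )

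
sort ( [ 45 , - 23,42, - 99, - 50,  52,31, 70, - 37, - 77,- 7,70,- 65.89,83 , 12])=[ - 99, - 77,-65.89,- 50, - 37, - 23, - 7, 12,31,42,  45,52,70,70, 83]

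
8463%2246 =1725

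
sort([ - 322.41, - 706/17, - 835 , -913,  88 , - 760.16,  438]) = [ - 913,-835,-760.16,- 322.41 ,-706/17, 88,438]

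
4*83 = 332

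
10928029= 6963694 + 3964335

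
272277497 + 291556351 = 563833848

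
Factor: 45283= 7^1*6469^1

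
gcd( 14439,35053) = 1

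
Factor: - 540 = - 2^2*3^3*5^1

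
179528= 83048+96480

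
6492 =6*1082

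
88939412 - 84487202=4452210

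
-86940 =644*( - 135) 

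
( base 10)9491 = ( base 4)2110103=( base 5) 300431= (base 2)10010100010011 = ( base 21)10AK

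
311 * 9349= 2907539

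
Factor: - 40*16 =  -640 = -2^7*5^1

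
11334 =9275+2059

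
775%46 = 39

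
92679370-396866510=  - 304187140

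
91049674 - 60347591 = 30702083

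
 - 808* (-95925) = 77507400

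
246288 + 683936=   930224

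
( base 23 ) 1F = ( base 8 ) 46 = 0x26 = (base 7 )53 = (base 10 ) 38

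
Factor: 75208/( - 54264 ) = - 3^( - 1)*19^( - 1 )*79^1  =  - 79/57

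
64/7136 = 2/223 =0.01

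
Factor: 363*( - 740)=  - 2^2*3^1*5^1*11^2*37^1 = -268620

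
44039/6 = 44039/6= 7339.83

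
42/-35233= -42/35233 = - 0.00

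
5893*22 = 129646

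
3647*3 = 10941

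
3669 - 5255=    - 1586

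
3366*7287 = 24528042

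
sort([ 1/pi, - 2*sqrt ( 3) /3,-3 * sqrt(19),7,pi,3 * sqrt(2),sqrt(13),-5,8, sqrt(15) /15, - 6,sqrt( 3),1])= [-3 * sqrt(19 ), - 6, - 5,  -  2 * sqrt(3 )/3 , sqrt(15) /15,1/pi,1,sqrt( 3),pi, sqrt (13),3*sqrt(2 ),  7, 8 ]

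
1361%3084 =1361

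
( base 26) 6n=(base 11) 153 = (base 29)65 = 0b10110011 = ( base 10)179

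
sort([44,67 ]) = [44,67 ]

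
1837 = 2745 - 908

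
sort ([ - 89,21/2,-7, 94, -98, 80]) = [ - 98,-89, - 7, 21/2  ,  80, 94]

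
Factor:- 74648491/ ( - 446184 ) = 2^( - 3 ) * 3^(  -  2)*6197^( - 1)*74648491^1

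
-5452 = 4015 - 9467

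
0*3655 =0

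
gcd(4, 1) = 1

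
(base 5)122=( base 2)100101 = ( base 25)1c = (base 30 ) 17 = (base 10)37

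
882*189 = 166698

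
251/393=251/393 = 0.64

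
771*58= 44718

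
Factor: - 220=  - 2^2*5^1*11^1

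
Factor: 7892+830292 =838184 = 2^3*104773^1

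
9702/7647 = 3234/2549 = 1.27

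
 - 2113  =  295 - 2408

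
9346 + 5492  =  14838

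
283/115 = 2 + 53/115 = 2.46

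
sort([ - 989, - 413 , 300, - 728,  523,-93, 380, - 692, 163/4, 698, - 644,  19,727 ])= [ - 989,  -  728, - 692, - 644,-413, - 93, 19, 163/4, 300, 380,  523, 698, 727]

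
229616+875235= 1104851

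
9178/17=9178/17 = 539.88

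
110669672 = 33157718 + 77511954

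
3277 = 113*29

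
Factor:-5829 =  - 3^1*29^1*67^1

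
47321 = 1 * 47321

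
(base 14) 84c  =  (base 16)664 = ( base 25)2FB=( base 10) 1636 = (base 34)1E4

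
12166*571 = 6946786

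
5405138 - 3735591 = 1669547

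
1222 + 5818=7040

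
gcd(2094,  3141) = 1047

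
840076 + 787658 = 1627734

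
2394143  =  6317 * 379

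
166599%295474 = 166599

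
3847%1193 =268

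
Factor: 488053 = 17^1*19^1*1511^1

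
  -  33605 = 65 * (-517)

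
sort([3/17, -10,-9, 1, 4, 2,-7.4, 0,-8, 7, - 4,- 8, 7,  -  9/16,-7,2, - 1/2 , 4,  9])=[ - 10  ,  -  9, - 8,  -  8,-7.4,-7,-4,  -  9/16,-1/2,0, 3/17, 1,2,  2, 4,4, 7, 7, 9 ] 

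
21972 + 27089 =49061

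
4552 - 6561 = -2009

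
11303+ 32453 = 43756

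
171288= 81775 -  - 89513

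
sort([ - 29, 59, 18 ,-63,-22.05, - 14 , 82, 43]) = [ - 63, - 29, - 22.05,  -  14,18,43, 59, 82 ]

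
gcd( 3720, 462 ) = 6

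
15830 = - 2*( - 7915) 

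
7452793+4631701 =12084494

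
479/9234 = 479/9234= 0.05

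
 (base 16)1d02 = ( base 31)7mh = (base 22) f7c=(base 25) bm1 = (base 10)7426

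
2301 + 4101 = 6402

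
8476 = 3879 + 4597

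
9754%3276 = 3202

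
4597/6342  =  4597/6342 = 0.72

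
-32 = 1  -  33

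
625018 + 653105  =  1278123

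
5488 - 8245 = -2757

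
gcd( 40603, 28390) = 1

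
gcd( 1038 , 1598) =2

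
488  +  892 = 1380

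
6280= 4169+2111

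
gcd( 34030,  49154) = 2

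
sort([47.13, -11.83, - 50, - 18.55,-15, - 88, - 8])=[ - 88 , - 50 , - 18.55, - 15,  -  11.83, - 8, 47.13]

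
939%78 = 3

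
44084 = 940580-896496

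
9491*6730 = 63874430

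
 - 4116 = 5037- 9153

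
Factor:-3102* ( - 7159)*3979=88362520422=2^1 * 3^1 * 11^1*23^1*47^1*173^1*7159^1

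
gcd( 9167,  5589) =1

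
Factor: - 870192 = - 2^4* 3^2*6043^1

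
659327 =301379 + 357948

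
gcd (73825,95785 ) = 5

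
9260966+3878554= 13139520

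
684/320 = 2 + 11/80 =2.14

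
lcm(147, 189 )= 1323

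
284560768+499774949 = 784335717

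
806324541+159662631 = 965987172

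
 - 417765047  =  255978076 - 673743123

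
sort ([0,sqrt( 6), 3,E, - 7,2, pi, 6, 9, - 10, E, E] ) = [ - 10 , - 7, 0, 2, sqrt(6), E, E,E, 3, pi, 6, 9 ]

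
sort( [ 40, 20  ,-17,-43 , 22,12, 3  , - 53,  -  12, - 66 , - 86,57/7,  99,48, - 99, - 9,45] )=[- 99,-86,-66, - 53, - 43,-17 , - 12, - 9, 3,57/7, 12,20,22,40,45, 48,99] 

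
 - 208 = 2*( - 104)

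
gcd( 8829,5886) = 2943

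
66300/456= 145 + 15/38  =  145.39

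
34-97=-63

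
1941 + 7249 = 9190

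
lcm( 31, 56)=1736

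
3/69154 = 3/69154 = 0.00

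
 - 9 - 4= - 13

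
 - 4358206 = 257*( - 16958) 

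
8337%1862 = 889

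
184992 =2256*82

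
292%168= 124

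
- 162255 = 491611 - 653866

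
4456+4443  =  8899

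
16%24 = 16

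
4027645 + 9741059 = 13768704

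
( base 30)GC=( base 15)22C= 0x1EC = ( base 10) 492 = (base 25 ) JH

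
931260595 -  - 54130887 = 985391482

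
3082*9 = 27738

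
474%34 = 32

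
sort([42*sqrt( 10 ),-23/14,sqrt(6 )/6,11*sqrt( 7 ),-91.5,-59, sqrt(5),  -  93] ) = [-93, - 91.5, - 59,-23/14,sqrt (6) /6,sqrt( 5 ),11*sqrt( 7) , 42*sqrt( 10) ] 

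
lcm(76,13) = 988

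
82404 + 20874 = 103278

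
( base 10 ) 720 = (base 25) 13K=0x2d0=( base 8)1320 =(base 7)2046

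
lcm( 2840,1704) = 8520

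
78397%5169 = 862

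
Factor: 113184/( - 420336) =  - 262/973 = - 2^1*7^( - 1) * 131^1*139^( -1 ) 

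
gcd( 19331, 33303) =1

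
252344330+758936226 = 1011280556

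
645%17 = 16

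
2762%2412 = 350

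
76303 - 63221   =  13082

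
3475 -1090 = 2385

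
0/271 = 0  =  0.00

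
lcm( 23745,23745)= 23745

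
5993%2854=285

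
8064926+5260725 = 13325651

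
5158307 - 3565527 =1592780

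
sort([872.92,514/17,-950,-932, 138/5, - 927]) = [ - 950, -932,-927,138/5,514/17, 872.92 ] 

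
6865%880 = 705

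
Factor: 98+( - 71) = 3^3 = 27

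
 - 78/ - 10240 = 39/5120 = 0.01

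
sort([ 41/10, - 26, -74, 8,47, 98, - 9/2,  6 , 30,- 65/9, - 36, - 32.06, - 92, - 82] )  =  [  -  92,-82, -74,  -  36, -32.06, - 26, - 65/9, - 9/2, 41/10, 6,8,  30,47,98 ] 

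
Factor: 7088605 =5^1*367^1*3863^1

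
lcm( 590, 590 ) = 590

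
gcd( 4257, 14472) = 9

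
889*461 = 409829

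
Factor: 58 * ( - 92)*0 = 0^1 = 0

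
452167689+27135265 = 479302954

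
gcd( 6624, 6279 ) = 69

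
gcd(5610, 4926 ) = 6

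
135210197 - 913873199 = - 778663002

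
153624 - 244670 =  - 91046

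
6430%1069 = 16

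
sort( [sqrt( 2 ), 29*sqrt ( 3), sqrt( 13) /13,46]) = [ sqrt( 13 ) /13, sqrt(2 ),  46, 29*sqrt( 3)]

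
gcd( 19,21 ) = 1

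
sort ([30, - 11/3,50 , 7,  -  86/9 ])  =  [ - 86/9, - 11/3, 7, 30, 50] 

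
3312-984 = 2328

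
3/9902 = 3/9902 = 0.00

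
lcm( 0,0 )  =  0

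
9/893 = 9/893  =  0.01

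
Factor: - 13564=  - 2^2* 3391^1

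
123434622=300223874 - 176789252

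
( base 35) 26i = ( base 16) A76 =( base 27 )3i5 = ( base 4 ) 221312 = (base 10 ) 2678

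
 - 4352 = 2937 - 7289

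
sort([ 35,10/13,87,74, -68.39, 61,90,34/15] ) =[ - 68.39,  10/13,34/15,35,61,  74,87,  90] 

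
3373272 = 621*5432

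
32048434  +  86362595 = 118411029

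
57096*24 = 1370304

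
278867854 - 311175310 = -32307456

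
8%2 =0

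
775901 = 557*1393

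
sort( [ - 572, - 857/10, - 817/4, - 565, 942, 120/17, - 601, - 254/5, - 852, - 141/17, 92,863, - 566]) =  [ - 852, - 601, - 572, - 566, - 565 , - 817/4, - 857/10, - 254/5, - 141/17,120/17,92,863,942 ] 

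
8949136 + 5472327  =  14421463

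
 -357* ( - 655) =233835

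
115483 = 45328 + 70155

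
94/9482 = 47/4741 = 0.01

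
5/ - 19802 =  - 1 + 19797/19802 = - 0.00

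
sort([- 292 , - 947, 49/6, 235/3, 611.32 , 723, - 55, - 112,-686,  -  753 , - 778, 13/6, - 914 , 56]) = [ - 947, - 914, - 778,- 753, - 686,- 292, - 112, - 55,13/6, 49/6, 56, 235/3, 611.32,723]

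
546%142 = 120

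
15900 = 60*265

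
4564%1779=1006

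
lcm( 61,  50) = 3050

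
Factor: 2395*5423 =12988085 =5^1 * 11^1*17^1*29^1 * 479^1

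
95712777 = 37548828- - 58163949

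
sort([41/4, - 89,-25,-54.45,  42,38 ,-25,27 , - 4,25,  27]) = [ - 89, - 54.45, - 25, -25,  -  4, 41/4, 25, 27, 27, 38, 42 ]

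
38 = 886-848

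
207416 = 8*25927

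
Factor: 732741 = 3^1*244247^1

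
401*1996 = 800396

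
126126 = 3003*42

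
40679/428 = 40679/428= 95.04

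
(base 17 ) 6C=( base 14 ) 82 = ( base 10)114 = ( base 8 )162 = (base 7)222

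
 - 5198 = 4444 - 9642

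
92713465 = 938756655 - 846043190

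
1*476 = 476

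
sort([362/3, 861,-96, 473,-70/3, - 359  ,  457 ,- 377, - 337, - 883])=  [ - 883,-377,  -  359,- 337, - 96, - 70/3, 362/3,457, 473,861]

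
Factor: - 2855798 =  -2^1*11^1*271^1*479^1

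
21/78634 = 21/78634 = 0.00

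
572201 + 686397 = 1258598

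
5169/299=17 + 86/299 = 17.29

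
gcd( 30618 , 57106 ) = 14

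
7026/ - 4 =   -  3513/2 = -1756.50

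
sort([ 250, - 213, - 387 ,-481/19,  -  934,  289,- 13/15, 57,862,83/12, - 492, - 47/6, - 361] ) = [  -  934, - 492, - 387, - 361,- 213, - 481/19, - 47/6, - 13/15,83/12, 57,  250,289,862]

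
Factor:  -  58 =- 2^1*29^1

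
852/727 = 852/727=1.17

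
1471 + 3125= 4596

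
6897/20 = 6897/20 = 344.85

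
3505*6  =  21030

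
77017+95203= 172220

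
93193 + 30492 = 123685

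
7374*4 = 29496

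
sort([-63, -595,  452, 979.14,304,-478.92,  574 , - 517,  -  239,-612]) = [-612,  -  595, - 517,-478.92 ,-239,-63,304,452,574, 979.14]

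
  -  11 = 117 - 128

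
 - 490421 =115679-606100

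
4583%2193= 197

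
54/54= 1 = 1.00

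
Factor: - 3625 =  - 5^3*29^1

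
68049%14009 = 12013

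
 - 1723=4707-6430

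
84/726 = 14/121 = 0.12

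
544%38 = 12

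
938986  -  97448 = 841538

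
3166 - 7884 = - 4718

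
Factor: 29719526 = 2^1*263^1*56501^1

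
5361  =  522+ 4839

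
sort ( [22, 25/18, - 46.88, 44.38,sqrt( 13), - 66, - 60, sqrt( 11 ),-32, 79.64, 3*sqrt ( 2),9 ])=[ - 66,-60, - 46.88, - 32,25/18,sqrt( 11), sqrt(13), 3*sqrt( 2 ), 9,22,44.38, 79.64 ] 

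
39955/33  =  1210  +  25/33  =  1210.76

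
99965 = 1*99965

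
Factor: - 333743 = - 83^1*4021^1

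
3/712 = 3/712 =0.00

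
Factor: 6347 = 11^1 * 577^1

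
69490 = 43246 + 26244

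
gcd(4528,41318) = 566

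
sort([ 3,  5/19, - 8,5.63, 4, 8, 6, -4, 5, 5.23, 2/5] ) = [ - 8, - 4,5/19,  2/5,3,4, 5, 5.23, 5.63,6,  8]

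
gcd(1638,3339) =63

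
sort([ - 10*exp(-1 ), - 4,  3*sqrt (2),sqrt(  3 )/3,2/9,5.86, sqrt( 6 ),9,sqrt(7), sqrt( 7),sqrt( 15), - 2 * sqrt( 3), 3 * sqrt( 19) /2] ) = [ - 4, - 10*exp ( - 1), - 2*sqrt( 3 ),2/9 , sqrt( 3)/3,sqrt(6 ),sqrt(7),sqrt(7 ) , sqrt( 15),  3* sqrt( 2 ), 5.86,3*sqrt( 19 ) /2,9]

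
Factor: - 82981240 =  - 2^3 * 5^1*23^1*90197^1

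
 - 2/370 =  - 1/185 = -  0.01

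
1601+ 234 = 1835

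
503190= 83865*6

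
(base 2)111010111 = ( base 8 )727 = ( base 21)119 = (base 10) 471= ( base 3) 122110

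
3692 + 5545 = 9237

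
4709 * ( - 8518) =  - 40111262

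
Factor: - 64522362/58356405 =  - 21507454/19452135 = - 2^1*3^( - 1 )*5^( - 1 )*23^ ( - 1)*56383^(-1 )*10753727^1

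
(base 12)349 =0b111101001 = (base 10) 489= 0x1E9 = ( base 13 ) 2b8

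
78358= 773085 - 694727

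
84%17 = 16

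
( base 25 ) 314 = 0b11101110000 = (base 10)1904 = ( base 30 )23E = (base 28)2C0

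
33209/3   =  33209/3 = 11069.67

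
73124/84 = 18281/21 = 870.52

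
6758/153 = 44 + 26/153 = 44.17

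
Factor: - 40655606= - 2^1*3889^1*5227^1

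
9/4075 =9/4075 = 0.00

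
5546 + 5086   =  10632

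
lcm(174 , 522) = 522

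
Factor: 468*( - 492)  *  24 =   -  2^7*3^4 * 13^1 * 41^1=- 5526144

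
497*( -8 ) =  - 3976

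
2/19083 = 2/19083 = 0.00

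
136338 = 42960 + 93378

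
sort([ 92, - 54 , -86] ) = [ - 86,  -  54 , 92 ] 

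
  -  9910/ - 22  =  450+5/11 = 450.45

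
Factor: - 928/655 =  - 2^5 * 5^ ( - 1)*29^1 * 131^( - 1)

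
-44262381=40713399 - 84975780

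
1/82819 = 1/82819  =  0.00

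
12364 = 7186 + 5178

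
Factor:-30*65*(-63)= 122850 = 2^1*3^3*5^2 * 7^1* 13^1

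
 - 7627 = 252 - 7879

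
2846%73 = 72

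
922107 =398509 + 523598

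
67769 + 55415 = 123184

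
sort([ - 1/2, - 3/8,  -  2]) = [-2, - 1/2,  -  3/8 ] 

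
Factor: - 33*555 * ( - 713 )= 13058595 = 3^2* 5^1 * 11^1*23^1*31^1*37^1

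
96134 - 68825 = 27309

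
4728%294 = 24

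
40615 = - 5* ( - 8123) 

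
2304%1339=965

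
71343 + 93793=165136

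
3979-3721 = 258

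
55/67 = 55/67 = 0.82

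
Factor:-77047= - 77047^1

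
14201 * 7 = 99407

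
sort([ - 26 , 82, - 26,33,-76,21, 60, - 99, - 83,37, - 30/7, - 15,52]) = [- 99,-83,-76,-26,  -  26, - 15,- 30/7,  21,33, 37, 52, 60,82] 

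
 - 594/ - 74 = 8  +  1/37 = 8.03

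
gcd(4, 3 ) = 1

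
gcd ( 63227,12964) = 1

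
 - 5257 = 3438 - 8695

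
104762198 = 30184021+74578177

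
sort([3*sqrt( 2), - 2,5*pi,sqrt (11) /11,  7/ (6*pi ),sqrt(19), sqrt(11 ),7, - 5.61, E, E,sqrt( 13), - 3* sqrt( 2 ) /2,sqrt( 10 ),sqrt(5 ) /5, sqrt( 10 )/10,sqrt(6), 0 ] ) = [ - 5.61, - 3 * sqrt(2)/2, - 2, 0,sqrt( 11)/11,sqrt(10) /10,7/(6 * pi),sqrt(5) /5,sqrt(6 ), E, E,sqrt( 10 ) , sqrt(11),sqrt ( 13), 3*sqrt(2),sqrt(19) , 7,  5*pi]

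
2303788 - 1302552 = 1001236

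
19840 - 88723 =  - 68883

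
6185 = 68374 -62189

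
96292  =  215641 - 119349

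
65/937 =65/937   =  0.07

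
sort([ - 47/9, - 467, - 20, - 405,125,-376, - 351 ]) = [ - 467, - 405, -376 ,-351 , - 20, - 47/9,125]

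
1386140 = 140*9901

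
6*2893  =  17358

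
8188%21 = 19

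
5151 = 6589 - 1438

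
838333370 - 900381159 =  - 62047789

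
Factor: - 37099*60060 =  - 2^2 * 3^1*5^1*7^1*11^1*13^1* 23^1 * 1613^1 = - 2228165940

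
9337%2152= 729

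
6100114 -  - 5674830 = 11774944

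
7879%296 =183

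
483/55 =8+43/55 = 8.78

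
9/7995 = 3/2665 = 0.00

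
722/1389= 722/1389= 0.52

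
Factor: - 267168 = -2^5*3^1*11^2*23^1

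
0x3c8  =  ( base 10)968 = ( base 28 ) 16g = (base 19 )2ci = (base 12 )688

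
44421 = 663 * 67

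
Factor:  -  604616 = -2^3*75577^1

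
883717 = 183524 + 700193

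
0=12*0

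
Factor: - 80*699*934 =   -  2^5*3^1*5^1*233^1*467^1 =- 52229280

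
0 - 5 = - 5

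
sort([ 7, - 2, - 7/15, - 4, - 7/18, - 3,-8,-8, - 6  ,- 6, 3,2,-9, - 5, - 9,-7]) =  [ - 9,-9, - 8, - 8, -7, -6,-6, - 5,-4,  -  3, - 2, - 7/15, -7/18,2,3,  7] 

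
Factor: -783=-3^3 * 29^1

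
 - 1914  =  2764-4678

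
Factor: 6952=2^3*11^1 * 79^1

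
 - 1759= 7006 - 8765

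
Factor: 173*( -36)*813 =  - 2^2*3^3*173^1  *  271^1 = -  5063364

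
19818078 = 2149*9222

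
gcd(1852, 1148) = 4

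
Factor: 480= 2^5*3^1*5^1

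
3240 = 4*810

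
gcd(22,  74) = 2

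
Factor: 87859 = 103^1 *853^1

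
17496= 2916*6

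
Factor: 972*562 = 2^3*3^5*281^1 = 546264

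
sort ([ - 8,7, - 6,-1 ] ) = [ - 8,-6, - 1,7] 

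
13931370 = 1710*8147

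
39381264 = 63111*624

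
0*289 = 0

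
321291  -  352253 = - 30962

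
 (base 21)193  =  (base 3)212110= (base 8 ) 1171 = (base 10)633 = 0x279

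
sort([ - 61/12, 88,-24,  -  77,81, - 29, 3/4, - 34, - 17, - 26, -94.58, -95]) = [- 95,-94.58, - 77, -34, - 29, - 26, - 24,-17 , - 61/12,3/4, 81, 88]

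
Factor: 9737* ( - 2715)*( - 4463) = 117983667165 = 3^1*5^1*7^1*13^1*107^1*181^1*4463^1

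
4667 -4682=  - 15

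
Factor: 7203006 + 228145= 7^1*13^1*127^1 * 643^1  =  7431151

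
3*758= 2274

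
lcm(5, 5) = 5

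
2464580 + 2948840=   5413420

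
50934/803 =63 + 345/803 = 63.43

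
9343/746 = 12+391/746 = 12.52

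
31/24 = 1+7/24  =  1.29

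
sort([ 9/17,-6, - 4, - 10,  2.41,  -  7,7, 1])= [-10, - 7, - 6, - 4,9/17,1, 2.41,7 ] 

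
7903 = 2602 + 5301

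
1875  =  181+1694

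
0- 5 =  - 5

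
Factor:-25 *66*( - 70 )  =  2^2*3^1*5^3 * 7^1*11^1 = 115500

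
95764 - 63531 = 32233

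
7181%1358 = 391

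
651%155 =31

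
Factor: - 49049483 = - 7^1*7007069^1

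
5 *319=1595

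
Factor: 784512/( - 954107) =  - 2^7 * 3^3*7^( - 1 )*11^( - 1 )*227^1  *12391^( -1) 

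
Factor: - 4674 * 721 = -3369954 = -  2^1 * 3^1*7^1*19^1 * 41^1*103^1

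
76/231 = 76/231 = 0.33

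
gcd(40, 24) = 8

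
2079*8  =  16632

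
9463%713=194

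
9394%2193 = 622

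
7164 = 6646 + 518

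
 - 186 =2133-2319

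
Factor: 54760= 2^3*5^1*37^2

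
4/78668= 1/19667 = 0.00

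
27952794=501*55794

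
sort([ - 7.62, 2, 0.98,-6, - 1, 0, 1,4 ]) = [ - 7.62, - 6 ,- 1,0,  0.98,  1 , 2, 4 ] 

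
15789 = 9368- -6421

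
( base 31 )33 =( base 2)1100000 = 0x60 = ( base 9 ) 116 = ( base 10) 96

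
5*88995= 444975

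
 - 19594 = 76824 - 96418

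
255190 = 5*51038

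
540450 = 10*54045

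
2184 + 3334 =5518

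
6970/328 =85/4 = 21.25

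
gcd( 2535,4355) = 65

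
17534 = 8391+9143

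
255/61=4+11/61 = 4.18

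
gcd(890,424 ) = 2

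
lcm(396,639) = 28116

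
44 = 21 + 23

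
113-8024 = -7911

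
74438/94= 791 + 42/47 = 791.89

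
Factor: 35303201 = 61^1 * 578741^1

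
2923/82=35 + 53/82=   35.65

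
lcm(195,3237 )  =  16185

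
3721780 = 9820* 379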